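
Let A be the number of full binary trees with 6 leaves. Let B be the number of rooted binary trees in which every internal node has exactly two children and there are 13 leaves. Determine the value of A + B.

208054

Full binary trees with 6 leaves have 6−1 = 5 internal nodes, so there are C_5 of them. So A = C_5 = 42.
A full binary tree with L leaves has L−1 internal nodes and is counted by C_{L−1}; L = 13 gives C_12. So B = C_12 = 208012.
A + B = 42 + 208012 = 208054.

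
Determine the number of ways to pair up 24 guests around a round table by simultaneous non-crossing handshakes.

Non-crossing handshake pairings of 2n people are counted by C_n; 24 people gives n = 12.
C_12 = C(24,12)/13 = 2704156/13 = 208012.

208012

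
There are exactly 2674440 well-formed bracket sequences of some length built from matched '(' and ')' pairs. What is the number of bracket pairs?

Balanced strings of n bracket-pairs are counted by C_n; 2674440 = C_14.

14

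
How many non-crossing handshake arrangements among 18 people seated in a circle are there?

4862

Non-crossing handshake pairings of 2n people are counted by C_n; 18 people gives n = 9.
C_9 = 4862.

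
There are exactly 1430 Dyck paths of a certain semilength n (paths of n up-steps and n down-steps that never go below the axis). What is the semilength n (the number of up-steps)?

Dyck paths of semilength n are counted by C_n. Since C_8 = 1430, the index is 8.

8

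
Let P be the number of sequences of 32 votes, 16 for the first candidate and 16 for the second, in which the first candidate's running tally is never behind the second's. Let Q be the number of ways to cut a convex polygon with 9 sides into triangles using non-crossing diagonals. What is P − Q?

35357241

Ballot sequences with n votes each where one side never trails are Dyck words, counted by C_n; here n = 16. So P = C_16 = 35357670.
The number of triangulations of a 9-gon is the Catalan number C_7 (index = sides − 2). So Q = C_7 = 429.
P − Q = 35357670 − 429 = 35357241.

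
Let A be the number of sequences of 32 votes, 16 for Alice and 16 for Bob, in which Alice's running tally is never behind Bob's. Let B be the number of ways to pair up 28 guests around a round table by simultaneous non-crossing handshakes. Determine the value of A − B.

32683230

Ballot sequences with n votes each where one side never trails are Dyck words, counted by C_n; here n = 16. So A = C_16 = 35357670.
Non-crossing handshake pairings of 2n people are counted by C_n; 28 people gives n = 14. So B = C_14 = 2674440.
A − B = 35357670 − 2674440 = 32683230.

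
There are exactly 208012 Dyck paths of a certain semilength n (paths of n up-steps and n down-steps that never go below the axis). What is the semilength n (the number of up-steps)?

12

Dyck paths of semilength n are counted by C_n, and C_12 = 208012.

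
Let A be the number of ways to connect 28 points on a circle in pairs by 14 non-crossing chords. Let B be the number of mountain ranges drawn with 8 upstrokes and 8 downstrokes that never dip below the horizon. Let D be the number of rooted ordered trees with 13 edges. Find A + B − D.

Pairing 28 circle points by 14 non-crossing chords gives C_14 matchings. So A = C_14 = 2674440.
Dyck paths of semilength n (length 2n) are counted by C_n; here n = 8. So B = C_8 = 1430.
Rooted ordered trees with n edges are counted by C_n; here n = 13. So D = C_13 = 742900.
A + B − D = 2674440 + 1430 − 742900 = 1932970.

1932970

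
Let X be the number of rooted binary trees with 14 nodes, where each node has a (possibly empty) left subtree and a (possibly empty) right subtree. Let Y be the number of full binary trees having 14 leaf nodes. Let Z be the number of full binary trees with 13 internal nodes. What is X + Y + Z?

Binary trees (left/right distinguished) on n nodes are counted by C_n; here n = 14. So X = C_14 = 2674440.
Full binary trees with 14 leaves have 14−1 = 13 internal nodes, so there are C_13 of them. So Y = C_13 = 742900.
Full binary trees with n internal nodes are counted by C_n; here n = 13. So Z = C_13 = 742900.
X + Y + Z = 2674440 + 742900 + 742900 = 4160240.

4160240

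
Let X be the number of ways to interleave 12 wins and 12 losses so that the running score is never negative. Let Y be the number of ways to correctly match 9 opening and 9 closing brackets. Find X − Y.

203150

Reading a vote for the leader as '(' and for the other as ')' turns such a sequence into a balanced string of 12 pairs, so the count is C_12. So X = C_12 = 208012.
Balanced strings of n pairs of brackets are counted by C_n; here n = 9. So Y = C_9 = 4862.
X − Y = 208012 − 4862 = 203150.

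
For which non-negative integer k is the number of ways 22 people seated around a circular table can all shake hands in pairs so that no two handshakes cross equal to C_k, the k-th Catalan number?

Non-crossing handshake pairings of 2n people are counted by C_n; 22 people gives n = 11.

11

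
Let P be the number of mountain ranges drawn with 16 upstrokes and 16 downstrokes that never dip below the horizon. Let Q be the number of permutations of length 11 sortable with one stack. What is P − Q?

Dyck paths of semilength n (length 2n) are counted by C_n; here n = 16. So P = C_16 = 35357670.
By Knuth's characterisation, the stack-sortable permutations of length 11 are the 231-avoiders, numbering C_11. So Q = C_11 = 58786.
P − Q = 35357670 − 58786 = 35298884.

35298884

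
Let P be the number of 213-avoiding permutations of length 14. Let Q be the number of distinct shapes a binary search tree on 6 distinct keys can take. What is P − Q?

2674308

Permutations of [n] avoiding any single length-3 pattern are counted by C_n; here n = 14. So P = C_14 = 2674440.
Binary trees (left/right distinguished) on n nodes are counted by C_n; here n = 6. So Q = C_6 = 132.
P − Q = 2674440 − 132 = 2674308.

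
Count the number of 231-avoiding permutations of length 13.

Permutations of [n] avoiding any single length-3 pattern are counted by C_n; here n = 13.
C_13 = C(26,13)/14 = 10400600/14 = 742900.

742900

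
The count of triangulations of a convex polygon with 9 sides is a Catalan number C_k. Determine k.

The number of triangulations of a 9-gon is the Catalan number C_7 (index = sides − 2).

7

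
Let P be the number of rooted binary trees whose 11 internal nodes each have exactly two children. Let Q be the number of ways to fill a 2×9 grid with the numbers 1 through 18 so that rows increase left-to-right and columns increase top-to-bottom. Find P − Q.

The number of full binary trees on 11 internal nodes is the Catalan number C_11. So P = C_11 = 58786.
Standard Young tableaux of shape 2×n are counted by C_n; here n = 9. So Q = C_9 = 4862.
P − Q = 58786 − 4862 = 53924.

53924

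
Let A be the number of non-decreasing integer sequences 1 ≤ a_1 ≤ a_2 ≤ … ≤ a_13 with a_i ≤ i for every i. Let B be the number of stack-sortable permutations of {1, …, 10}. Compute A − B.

Such sub-staircase sequences of length n are counted by C_n; here n = 13. So A = C_13 = 742900.
By Knuth's characterisation, the stack-sortable permutations of length 10 are the 231-avoiders, numbering C_10. So B = C_10 = 16796.
A − B = 742900 − 16796 = 726104.

726104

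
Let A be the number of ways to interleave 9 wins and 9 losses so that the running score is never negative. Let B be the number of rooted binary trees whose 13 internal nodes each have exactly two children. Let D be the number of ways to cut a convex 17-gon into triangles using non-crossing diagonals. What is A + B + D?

Ballot sequences with n votes each where one side never trails are Dyck words, counted by C_n; here n = 9. So A = C_9 = 4862.
Full binary trees with n internal nodes are counted by C_n; here n = 13. So B = C_13 = 742900.
The number of triangulations of a 17-gon is the Catalan number C_15 (index = sides − 2). So D = C_15 = 9694845.
A + B + D = 4862 + 742900 + 9694845 = 10442607.

10442607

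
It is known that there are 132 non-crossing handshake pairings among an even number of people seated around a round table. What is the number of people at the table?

12

Non-crossing handshake pairings of 2n people are counted by C_n. Since C_6 = 132, the index is 6.
So n = 6, and there are 2n = 12 people.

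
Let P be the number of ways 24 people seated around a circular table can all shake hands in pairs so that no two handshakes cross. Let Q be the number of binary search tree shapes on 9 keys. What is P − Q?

With 24 = 2·12 people, non-crossing handshake pairings are non-crossing perfect matchings on a circle, counted by C_12. So P = C_12 = 208012.
Rooted binary trees with 9 nodes (each child slot possibly empty) number C_9. So Q = C_9 = 4862.
P − Q = 208012 − 4862 = 203150.

203150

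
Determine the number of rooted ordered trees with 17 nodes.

35357670

Rooted ordered (plane) trees on m nodes have m−1 edges and are counted by C_{m−1}; m = 17 gives C_16.
C_16 = C(32,16)/17 = 601080390/17 = 35357670.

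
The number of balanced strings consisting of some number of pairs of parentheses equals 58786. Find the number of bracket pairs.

Balanced strings of n bracket-pairs are counted by C_n. Since C_11 = 58786, the index is 11.

11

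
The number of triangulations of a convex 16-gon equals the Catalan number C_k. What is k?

14

A convex 16-gon is triangulated into 14 triangles, and the number of such triangulations is the Catalan number C_{16−2} = C_14.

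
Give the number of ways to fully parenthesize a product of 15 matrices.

2674440

Parenthesizations of m factors correspond to full binary trees with m leaves, counted by C_{m−1}; m = 15 gives C_14.
C_14 = C_13 · 2(2·13+1)/(13+2) = 742900 · 54/15 = 2674440.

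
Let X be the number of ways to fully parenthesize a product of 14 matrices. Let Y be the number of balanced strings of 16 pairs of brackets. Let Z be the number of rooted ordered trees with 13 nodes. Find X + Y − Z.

Parenthesizations of m factors correspond to full binary trees with m leaves, counted by C_{m−1}; m = 14 gives C_13. So X = C_13 = 742900.
With 16 pairs the number of balanced bracket strings is the Catalan number C_16. So Y = C_16 = 35357670.
Rooted ordered (plane) trees on m nodes have m−1 edges and are counted by C_{m−1}; m = 13 gives C_12. So Z = C_12 = 208012.
X + Y − Z = 742900 + 35357670 − 208012 = 35892558.

35892558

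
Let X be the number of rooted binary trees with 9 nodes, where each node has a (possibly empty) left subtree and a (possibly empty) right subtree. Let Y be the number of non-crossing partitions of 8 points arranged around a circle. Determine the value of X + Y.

There are C_n binary search tree shapes on n keys; with n = 9 that is C_9. So X = C_9 = 4862.
The non-crossing partitions of [8] form a lattice of size C_8. So Y = C_8 = 1430.
X + Y = 4862 + 1430 = 6292.

6292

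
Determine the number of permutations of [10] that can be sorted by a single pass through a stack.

16796

By Knuth's characterisation, the stack-sortable permutations of length 10 are the 231-avoiders, numbering C_10.
C_10 = 16796.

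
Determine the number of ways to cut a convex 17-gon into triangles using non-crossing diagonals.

9694845

The number of triangulations of a 17-gon is the Catalan number C_15 (index = sides − 2).
C_15 = C(30,15)/16 = 155117520/16 = 9694845.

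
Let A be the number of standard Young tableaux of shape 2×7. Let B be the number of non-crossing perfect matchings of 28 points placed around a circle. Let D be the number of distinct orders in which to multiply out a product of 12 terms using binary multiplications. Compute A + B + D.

2733655

By the hook-length formula (or a Dyck-path bijection), SYT of shape 2×7 number C_7. So A = C_7 = 429.
Non-crossing perfect matchings of 2n points on a circle are counted by C_n; with 28 points, n = 14. So B = C_14 = 2674440.
Bracketing 12 factors into binary products is counted by C_{12−1} = C_11. So D = C_11 = 58786.
A + B + D = 429 + 2674440 + 58786 = 2733655.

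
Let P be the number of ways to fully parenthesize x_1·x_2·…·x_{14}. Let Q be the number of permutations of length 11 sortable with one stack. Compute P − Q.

Ways to associate a product of 14 factors correspond to binary trees on 14 leaves, so the count is C_13. So P = C_13 = 742900.
Stack-sortable permutations are exactly the 231-avoiding ones, counted by C_n; here n = 11. So Q = C_11 = 58786.
P − Q = 742900 − 58786 = 684114.

684114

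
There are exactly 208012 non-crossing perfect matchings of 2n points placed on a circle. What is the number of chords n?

Non-crossing pairings of 2n points on a circle are counted by C_n. The Catalan number equal to 208012 is C_12.

12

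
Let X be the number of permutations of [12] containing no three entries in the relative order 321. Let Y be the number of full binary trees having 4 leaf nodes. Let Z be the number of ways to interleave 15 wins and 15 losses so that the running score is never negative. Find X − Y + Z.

9902852

For any fixed pattern of length 3, the pattern-avoiding permutations of [12] number C_12. So X = C_12 = 208012.
A full binary tree with L leaves has L−1 internal nodes and is counted by C_{L−1}; L = 4 gives C_3. So Y = C_3 = 5.
Reading a vote for the leader as '(' and for the other as ')' turns such a sequence into a balanced string of 15 pairs, so the count is C_15. So Z = C_15 = 9694845.
X − Y + Z = 208012 − 5 + 9694845 = 9902852.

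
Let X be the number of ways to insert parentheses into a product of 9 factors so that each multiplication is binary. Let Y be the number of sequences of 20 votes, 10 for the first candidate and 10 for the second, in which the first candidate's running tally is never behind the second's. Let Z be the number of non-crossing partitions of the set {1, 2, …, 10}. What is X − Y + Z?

Bracketing 9 factors into binary products is counted by C_{9−1} = C_8. So X = C_8 = 1430.
Reading a vote for the leader as '(' and for the other as ')' turns such a sequence into a balanced string of 10 pairs, so the count is C_10. So Y = C_10 = 16796.
Non-crossing partitions of an n-element set are counted by C_n; here n = 10. So Z = C_10 = 16796.
X − Y + Z = 1430 − 16796 + 16796 = 1430.

1430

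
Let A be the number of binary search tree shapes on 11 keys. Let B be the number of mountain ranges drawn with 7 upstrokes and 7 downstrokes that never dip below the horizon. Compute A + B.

Binary trees (left/right distinguished) on n nodes are counted by C_n; here n = 11. So A = C_11 = 58786.
Paths of 7 up- and 7 down-steps that never dip below the axis are Dyck paths; their count is C_7. So B = C_7 = 429.
A + B = 58786 + 429 = 59215.

59215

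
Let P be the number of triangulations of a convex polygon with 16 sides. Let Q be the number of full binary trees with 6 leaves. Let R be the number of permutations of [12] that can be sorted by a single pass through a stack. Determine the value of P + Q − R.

2466470

The number of triangulations of a 16-gon is the Catalan number C_14 (index = sides − 2). So P = C_14 = 2674440.
A full binary tree with L leaves has L−1 internal nodes and is counted by C_{L−1}; L = 6 gives C_5. So Q = C_5 = 42.
By Knuth's characterisation, the stack-sortable permutations of length 12 are the 231-avoiders, numbering C_12. So R = C_12 = 208012.
P + Q − R = 2674440 + 42 − 208012 = 2466470.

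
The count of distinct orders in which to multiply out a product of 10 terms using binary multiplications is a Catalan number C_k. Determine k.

Parenthesizations of m factors correspond to full binary trees with m leaves, counted by C_{m−1}; m = 10 gives C_9.

9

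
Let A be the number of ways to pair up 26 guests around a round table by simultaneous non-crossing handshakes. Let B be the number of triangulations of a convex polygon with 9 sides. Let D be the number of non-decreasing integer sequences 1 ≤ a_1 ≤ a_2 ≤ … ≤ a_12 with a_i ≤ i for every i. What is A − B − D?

Non-crossing handshake pairings of 2n people are counted by C_n; 26 people gives n = 13. So A = C_13 = 742900.
The number of triangulations of a 9-gon is the Catalan number C_7 (index = sides − 2). So B = C_7 = 429.
Weakly increasing sequences with a_i ≤ i biject with Dyck paths of semilength 12, so there are C_12. So D = C_12 = 208012.
A − B − D = 742900 − 429 − 208012 = 534459.

534459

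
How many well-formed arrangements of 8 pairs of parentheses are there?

Balanced strings of n pairs of brackets are counted by C_n; here n = 8.
C_8 = C(16,8)/9 = 12870/9 = 1430.

1430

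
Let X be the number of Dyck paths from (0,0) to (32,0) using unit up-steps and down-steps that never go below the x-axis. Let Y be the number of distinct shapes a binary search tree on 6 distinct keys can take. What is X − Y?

35357538

Dyck paths of semilength n (length 2n) are counted by C_n; here n = 16. So X = C_16 = 35357670.
Binary trees (left/right distinguished) on n nodes are counted by C_n; here n = 6. So Y = C_6 = 132.
X − Y = 35357670 − 132 = 35357538.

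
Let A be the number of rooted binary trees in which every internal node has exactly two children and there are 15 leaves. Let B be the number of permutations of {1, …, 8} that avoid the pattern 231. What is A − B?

Full binary trees with 15 leaves have 15−1 = 14 internal nodes, so there are C_14 of them. So A = C_14 = 2674440.
Permutations of [n] avoiding any single length-3 pattern are counted by C_n; here n = 8. So B = C_8 = 1430.
A − B = 2674440 − 1430 = 2673010.

2673010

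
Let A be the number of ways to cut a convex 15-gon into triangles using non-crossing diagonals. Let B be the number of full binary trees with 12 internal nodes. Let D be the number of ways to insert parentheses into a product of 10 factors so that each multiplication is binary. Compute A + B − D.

946050

Triangulations of a convex m-gon are counted by C_{m−2}; with m = 15 this is C_13. So A = C_13 = 742900.
The number of full binary trees on 12 internal nodes is the Catalan number C_12. So B = C_12 = 208012.
Parenthesizations of m factors correspond to full binary trees with m leaves, counted by C_{m−1}; m = 10 gives C_9. So D = C_9 = 4862.
A + B − D = 742900 + 208012 − 4862 = 946050.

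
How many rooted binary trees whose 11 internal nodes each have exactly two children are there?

58786

The number of full binary trees on 11 internal nodes is the Catalan number C_11.
C_11 = 58786.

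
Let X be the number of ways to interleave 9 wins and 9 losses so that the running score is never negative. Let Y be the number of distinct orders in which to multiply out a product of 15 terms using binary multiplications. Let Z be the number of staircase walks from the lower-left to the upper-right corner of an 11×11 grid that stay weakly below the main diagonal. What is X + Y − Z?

2620516

Reading a vote for the leader as '(' and for the other as ')' turns such a sequence into a balanced string of 9 pairs, so the count is C_9. So X = C_9 = 4862.
Ways to associate a product of 15 factors correspond to binary trees on 15 leaves, so the count is C_14. So Y = C_14 = 2674440.
Monotone paths in an n×n grid that stay weakly below the diagonal are counted by C_n; here n = 11. So Z = C_11 = 58786.
X + Y − Z = 4862 + 2674440 − 58786 = 2620516.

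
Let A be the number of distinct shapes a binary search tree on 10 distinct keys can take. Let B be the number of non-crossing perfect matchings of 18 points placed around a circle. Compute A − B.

Binary trees (left/right distinguished) on n nodes are counted by C_n; here n = 10. So A = C_10 = 16796.
Non-crossing perfect matchings of 2n points on a circle are counted by C_n; with 18 points, n = 9. So B = C_9 = 4862.
A − B = 16796 − 4862 = 11934.

11934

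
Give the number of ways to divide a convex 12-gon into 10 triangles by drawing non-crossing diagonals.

The number of triangulations of a 12-gon is the Catalan number C_10 (index = sides − 2).
C_10 = C(20,10)/11 = 184756/11 = 16796.

16796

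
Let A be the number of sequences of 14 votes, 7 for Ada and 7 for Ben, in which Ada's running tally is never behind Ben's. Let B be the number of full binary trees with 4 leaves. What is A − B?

424

Reading a vote for the leader as '(' and for the other as ')' turns such a sequence into a balanced string of 7 pairs, so the count is C_7. So A = C_7 = 429.
A full binary tree with L leaves has L−1 internal nodes and is counted by C_{L−1}; L = 4 gives C_3. So B = C_3 = 5.
A − B = 429 − 5 = 424.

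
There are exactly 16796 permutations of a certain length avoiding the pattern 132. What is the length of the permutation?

Permutations of [n] avoiding a fixed length-3 pattern are counted by C_n, and C_10 = 16796.

10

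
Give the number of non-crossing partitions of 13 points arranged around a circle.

742900

The non-crossing partitions of [13] form a lattice of size C_13.
C_13 = C(26,13)/14 = 10400600/14 = 742900.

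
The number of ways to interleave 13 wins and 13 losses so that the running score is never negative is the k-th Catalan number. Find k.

13

Reading a vote for the leader as '(' and for the other as ')' turns such a sequence into a balanced string of 13 pairs, so the count is C_13.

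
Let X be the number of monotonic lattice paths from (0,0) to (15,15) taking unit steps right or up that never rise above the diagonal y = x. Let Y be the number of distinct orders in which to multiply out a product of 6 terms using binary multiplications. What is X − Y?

9694803

Sub-diagonal monotone paths from (0,0) to (15,15) biject with Dyck paths of semilength 15, giving C_15. So X = C_15 = 9694845.
Parenthesizations of m factors correspond to full binary trees with m leaves, counted by C_{m−1}; m = 6 gives C_5. So Y = C_5 = 42.
X − Y = 9694845 − 42 = 9694803.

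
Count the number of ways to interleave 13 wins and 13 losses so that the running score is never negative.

742900

Reading a vote for the leader as '(' and for the other as ')' turns such a sequence into a balanced string of 13 pairs, so the count is C_13.
C_13 = C_12 · 2(2·12+1)/(12+2) = 208012 · 50/14 = 742900.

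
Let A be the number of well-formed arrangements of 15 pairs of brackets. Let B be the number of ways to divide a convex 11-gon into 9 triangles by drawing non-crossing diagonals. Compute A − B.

A balanced arrangement of 15 bracket pairs is a Dyck word of semilength 15, so the count is C_15. So A = C_15 = 9694845.
Triangulations of a convex m-gon are counted by C_{m−2}; with m = 11 this is C_9. So B = C_9 = 4862.
A − B = 9694845 − 4862 = 9689983.

9689983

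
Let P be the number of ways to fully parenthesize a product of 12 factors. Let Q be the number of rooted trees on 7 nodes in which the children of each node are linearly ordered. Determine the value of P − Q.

58654

Parenthesizations of m factors correspond to full binary trees with m leaves, counted by C_{m−1}; m = 12 gives C_11. So P = C_11 = 58786.
A rooted plane tree on 7 nodes has 6 edges, and such trees are counted by C_6. So Q = C_6 = 132.
P − Q = 58786 − 132 = 58654.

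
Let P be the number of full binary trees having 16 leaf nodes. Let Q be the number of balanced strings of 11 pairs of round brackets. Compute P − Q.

9636059

Full binary trees with 16 leaves have 16−1 = 15 internal nodes, so there are C_15 of them. So P = C_15 = 9694845.
With 11 pairs the number of balanced bracket strings is the Catalan number C_11. So Q = C_11 = 58786.
P − Q = 9694845 − 58786 = 9636059.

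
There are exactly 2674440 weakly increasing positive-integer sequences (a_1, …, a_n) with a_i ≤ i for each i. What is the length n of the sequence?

Such sub-staircase sequences of length n are counted by C_n. Since C_14 = 2674440, the index is 14.

14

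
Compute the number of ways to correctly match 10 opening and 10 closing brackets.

16796

With 10 pairs the number of balanced bracket strings is the Catalan number C_10.
C_10 = C(20,10)/11 = 184756/11 = 16796.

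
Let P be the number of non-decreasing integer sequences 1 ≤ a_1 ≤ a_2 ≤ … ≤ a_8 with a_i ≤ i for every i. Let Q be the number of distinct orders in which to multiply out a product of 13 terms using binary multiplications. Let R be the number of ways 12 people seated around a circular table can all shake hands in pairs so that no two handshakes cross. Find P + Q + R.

Such sub-staircase sequences of length n are counted by C_n; here n = 8. So P = C_8 = 1430.
Bracketing 13 factors into binary products is counted by C_{13−1} = C_12. So Q = C_12 = 208012.
Non-crossing handshake pairings of 2n people are counted by C_n; 12 people gives n = 6. So R = C_6 = 132.
P + Q + R = 1430 + 208012 + 132 = 209574.

209574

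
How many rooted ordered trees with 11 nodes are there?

Rooted ordered (plane) trees on m nodes have m−1 edges and are counted by C_{m−1}; m = 11 gives C_10.
C_10 = C(20,10)/11 = 184756/11 = 16796.

16796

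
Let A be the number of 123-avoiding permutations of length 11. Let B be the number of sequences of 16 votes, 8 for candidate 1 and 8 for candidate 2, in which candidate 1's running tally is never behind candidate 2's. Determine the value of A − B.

57356

Permutations of [n] avoiding any single length-3 pattern are counted by C_n; here n = 11. So A = C_11 = 58786.
Ballot sequences with n votes each where one side never trails are Dyck words, counted by C_n; here n = 8. So B = C_8 = 1430.
A − B = 58786 − 1430 = 57356.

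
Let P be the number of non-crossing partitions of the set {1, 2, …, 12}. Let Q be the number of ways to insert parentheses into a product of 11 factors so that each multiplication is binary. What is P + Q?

224808

Non-crossing partitions of an n-element set are counted by C_n; here n = 12. So P = C_12 = 208012.
Ways to associate a product of 11 factors correspond to binary trees on 11 leaves, so the count is C_10. So Q = C_10 = 16796.
P + Q = 208012 + 16796 = 224808.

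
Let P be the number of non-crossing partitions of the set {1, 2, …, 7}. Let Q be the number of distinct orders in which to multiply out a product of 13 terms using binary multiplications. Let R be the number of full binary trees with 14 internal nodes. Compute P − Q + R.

2466857

The non-crossing partitions of [7] form a lattice of size C_7. So P = C_7 = 429.
Ways to associate a product of 13 factors correspond to binary trees on 13 leaves, so the count is C_12. So Q = C_12 = 208012.
The number of full binary trees on 14 internal nodes is the Catalan number C_14. So R = C_14 = 2674440.
P − Q + R = 429 − 208012 + 2674440 = 2466857.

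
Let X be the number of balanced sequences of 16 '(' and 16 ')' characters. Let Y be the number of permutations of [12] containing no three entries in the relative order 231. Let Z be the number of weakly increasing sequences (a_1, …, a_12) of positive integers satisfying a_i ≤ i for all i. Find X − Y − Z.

34941646

With 16 pairs the number of balanced bracket strings is the Catalan number C_16. So X = C_16 = 35357670.
For any fixed pattern of length 3, the pattern-avoiding permutations of [12] number C_12. So Y = C_12 = 208012.
Weakly increasing sequences with a_i ≤ i biject with Dyck paths of semilength 12, so there are C_12. So Z = C_12 = 208012.
X − Y − Z = 35357670 − 208012 − 208012 = 34941646.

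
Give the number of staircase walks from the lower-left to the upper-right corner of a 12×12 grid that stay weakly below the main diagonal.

Sub-diagonal monotone paths from (0,0) to (12,12) biject with Dyck paths of semilength 12, giving C_12.
C_12 = C(24,12)/13 = 2704156/13 = 208012.

208012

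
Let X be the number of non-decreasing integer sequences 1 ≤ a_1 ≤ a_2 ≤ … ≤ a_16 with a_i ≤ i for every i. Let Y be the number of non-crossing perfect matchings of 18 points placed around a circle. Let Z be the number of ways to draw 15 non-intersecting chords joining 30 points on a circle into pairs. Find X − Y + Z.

Such sub-staircase sequences of length n are counted by C_n; here n = 16. So X = C_16 = 35357670.
Pairing 18 circle points by 9 non-crossing chords gives C_9 matchings. So Y = C_9 = 4862.
Non-crossing perfect matchings of 2n points on a circle are counted by C_n; with 30 points, n = 15. So Z = C_15 = 9694845.
X − Y + Z = 35357670 − 4862 + 9694845 = 45047653.

45047653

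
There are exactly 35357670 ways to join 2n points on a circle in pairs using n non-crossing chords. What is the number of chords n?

Non-crossing pairings of 2n points on a circle are counted by C_n. Since C_16 = 35357670, the index is 16.

16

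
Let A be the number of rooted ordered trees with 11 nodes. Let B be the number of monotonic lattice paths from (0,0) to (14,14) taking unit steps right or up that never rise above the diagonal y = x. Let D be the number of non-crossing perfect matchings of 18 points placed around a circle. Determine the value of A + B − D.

2686374

A rooted plane tree on 11 nodes has 10 edges, and such trees are counted by C_10. So A = C_10 = 16796.
Sub-diagonal monotone paths from (0,0) to (14,14) biject with Dyck paths of semilength 14, giving C_14. So B = C_14 = 2674440.
Non-crossing perfect matchings of 2n points on a circle are counted by C_n; with 18 points, n = 9. So D = C_9 = 4862.
A + B − D = 16796 + 2674440 − 4862 = 2686374.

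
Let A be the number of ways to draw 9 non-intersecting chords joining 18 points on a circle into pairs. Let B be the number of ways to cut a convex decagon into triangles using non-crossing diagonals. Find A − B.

Pairing 18 circle points by 9 non-crossing chords gives C_9 matchings. So A = C_9 = 4862.
Triangulations of a convex m-gon are counted by C_{m−2}; with m = 10 this is C_8. So B = C_8 = 1430.
A − B = 4862 − 1430 = 3432.

3432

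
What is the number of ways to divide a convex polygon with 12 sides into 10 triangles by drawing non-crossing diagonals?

The number of triangulations of a 12-gon is the Catalan number C_10 (index = sides − 2).
C_10 = C(20,10)/11 = 184756/11 = 16796.

16796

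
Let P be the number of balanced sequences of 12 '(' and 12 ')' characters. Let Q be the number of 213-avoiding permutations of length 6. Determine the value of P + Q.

A balanced arrangement of 12 bracket pairs is a Dyck word of semilength 12, so the count is C_12. So P = C_12 = 208012.
For any fixed pattern of length 3, the pattern-avoiding permutations of [6] number C_6. So Q = C_6 = 132.
P + Q = 208012 + 132 = 208144.

208144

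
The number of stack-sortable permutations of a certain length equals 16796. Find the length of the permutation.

10

Stack-sortable permutations of [n] are counted by C_n, and C_10 = 16796.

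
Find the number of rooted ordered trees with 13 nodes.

208012

Rooted ordered (plane) trees on m nodes have m−1 edges and are counted by C_{m−1}; m = 13 gives C_12.
C_12 = C(24,12)/13 = 2704156/13 = 208012.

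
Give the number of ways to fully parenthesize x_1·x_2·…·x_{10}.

Ways to associate a product of 10 factors correspond to binary trees on 10 leaves, so the count is C_9.
C_9 = C(18,9)/10 = 48620/10 = 4862.

4862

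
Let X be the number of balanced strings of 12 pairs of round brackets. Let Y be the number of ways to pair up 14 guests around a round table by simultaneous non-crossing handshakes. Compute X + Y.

Balanced strings of n pairs of brackets are counted by C_n; here n = 12. So X = C_12 = 208012.
With 14 = 2·7 people, non-crossing handshake pairings are non-crossing perfect matchings on a circle, counted by C_7. So Y = C_7 = 429.
X + Y = 208012 + 429 = 208441.

208441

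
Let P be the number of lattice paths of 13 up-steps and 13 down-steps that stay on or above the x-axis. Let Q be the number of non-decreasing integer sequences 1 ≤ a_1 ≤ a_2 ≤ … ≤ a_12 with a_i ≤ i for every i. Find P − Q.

Dyck paths of semilength n (length 2n) are counted by C_n; here n = 13. So P = C_13 = 742900.
Such sub-staircase sequences of length n are counted by C_n; here n = 12. So Q = C_12 = 208012.
P − Q = 742900 − 208012 = 534888.

534888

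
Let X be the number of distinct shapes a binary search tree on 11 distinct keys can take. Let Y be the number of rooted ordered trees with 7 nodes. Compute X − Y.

58654

Binary trees (left/right distinguished) on n nodes are counted by C_n; here n = 11. So X = C_11 = 58786.
A rooted plane tree on 7 nodes has 6 edges, and such trees are counted by C_6. So Y = C_6 = 132.
X − Y = 58786 − 132 = 58654.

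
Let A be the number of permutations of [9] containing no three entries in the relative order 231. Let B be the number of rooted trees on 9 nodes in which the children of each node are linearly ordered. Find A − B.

For any fixed pattern of length 3, the pattern-avoiding permutations of [9] number C_9. So A = C_9 = 4862.
Rooted ordered (plane) trees on m nodes have m−1 edges and are counted by C_{m−1}; m = 9 gives C_8. So B = C_8 = 1430.
A − B = 4862 − 1430 = 3432.

3432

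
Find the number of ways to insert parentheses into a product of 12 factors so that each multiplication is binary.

58786

Bracketing 12 factors into binary products is counted by C_{12−1} = C_11.
C_11 = 58786.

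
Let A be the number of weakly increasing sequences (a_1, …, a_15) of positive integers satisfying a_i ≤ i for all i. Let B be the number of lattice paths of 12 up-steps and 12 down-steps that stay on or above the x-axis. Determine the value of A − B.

9486833

Such sub-staircase sequences of length n are counted by C_n; here n = 15. So A = C_15 = 9694845.
Dyck paths of semilength n (length 2n) are counted by C_n; here n = 12. So B = C_12 = 208012.
A − B = 9694845 − 208012 = 9486833.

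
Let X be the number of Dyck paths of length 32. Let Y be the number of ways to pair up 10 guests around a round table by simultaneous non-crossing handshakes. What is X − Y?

Dyck paths of semilength n (length 2n) are counted by C_n; here n = 16. So X = C_16 = 35357670.
With 10 = 2·5 people, non-crossing handshake pairings are non-crossing perfect matchings on a circle, counted by C_5. So Y = C_5 = 42.
X − Y = 35357670 − 42 = 35357628.

35357628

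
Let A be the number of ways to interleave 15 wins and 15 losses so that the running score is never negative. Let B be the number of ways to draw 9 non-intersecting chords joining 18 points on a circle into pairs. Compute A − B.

Reading a vote for the leader as '(' and for the other as ')' turns such a sequence into a balanced string of 15 pairs, so the count is C_15. So A = C_15 = 9694845.
Pairing 18 circle points by 9 non-crossing chords gives C_9 matchings. So B = C_9 = 4862.
A − B = 9694845 − 4862 = 9689983.

9689983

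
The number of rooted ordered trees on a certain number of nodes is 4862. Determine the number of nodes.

Rooted ordered trees on m nodes are counted by C_{m−1}. The Catalan number equal to 4862 is C_9.
So the index is 9, and the number of nodes is 9 + 1 = 10.

10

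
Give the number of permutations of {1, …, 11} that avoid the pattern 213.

For any fixed pattern of length 3, the pattern-avoiding permutations of [11] number C_11.
C_11 = C(22,11)/12 = 705432/12 = 58786.

58786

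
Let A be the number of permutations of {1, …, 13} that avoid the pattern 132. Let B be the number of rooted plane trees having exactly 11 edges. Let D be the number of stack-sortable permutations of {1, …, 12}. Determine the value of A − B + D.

892126

Permutations of [n] avoiding any single length-3 pattern are counted by C_n; here n = 13. So A = C_13 = 742900.
Rooted ordered trees with n edges are counted by C_n; here n = 11. So B = C_11 = 58786.
By Knuth's characterisation, the stack-sortable permutations of length 12 are the 231-avoiders, numbering C_12. So D = C_12 = 208012.
A − B + D = 742900 − 58786 + 208012 = 892126.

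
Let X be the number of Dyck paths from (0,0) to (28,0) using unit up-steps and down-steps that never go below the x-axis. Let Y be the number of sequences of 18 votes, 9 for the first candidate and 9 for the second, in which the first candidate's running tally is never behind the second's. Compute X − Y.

2669578

A Dyck path with 14 up-steps and 14 down-steps has semilength 14, so there are C_14 of them. So X = C_14 = 2674440.
Ballot sequences with n votes each where one side never trails are Dyck words, counted by C_n; here n = 9. So Y = C_9 = 4862.
X − Y = 2674440 − 4862 = 2669578.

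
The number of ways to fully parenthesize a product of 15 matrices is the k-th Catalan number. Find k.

Parenthesizations of m factors correspond to full binary trees with m leaves, counted by C_{m−1}; m = 15 gives C_14.

14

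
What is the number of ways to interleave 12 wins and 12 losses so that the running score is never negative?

208012

Reading a vote for the leader as '(' and for the other as ')' turns such a sequence into a balanced string of 12 pairs, so the count is C_12.
C_12 = C(24,12)/13 = 2704156/13 = 208012.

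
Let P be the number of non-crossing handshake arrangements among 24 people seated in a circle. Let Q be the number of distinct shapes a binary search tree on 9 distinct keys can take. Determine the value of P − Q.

203150

Non-crossing handshake pairings of 2n people are counted by C_n; 24 people gives n = 12. So P = C_12 = 208012.
There are C_n binary search tree shapes on n keys; with n = 9 that is C_9. So Q = C_9 = 4862.
P − Q = 208012 − 4862 = 203150.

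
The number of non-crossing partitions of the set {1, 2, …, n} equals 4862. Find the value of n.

Non-crossing partitions of [n] are counted by C_n, and C_9 = 4862.

9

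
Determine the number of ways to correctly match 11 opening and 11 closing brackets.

58786

Balanced strings of n pairs of brackets are counted by C_n; here n = 11.
C_11 = C(22,11)/12 = 705432/12 = 58786.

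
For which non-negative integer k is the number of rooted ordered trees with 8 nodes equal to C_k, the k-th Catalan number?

7

A rooted plane tree on 8 nodes has 7 edges, and such trees are counted by C_7.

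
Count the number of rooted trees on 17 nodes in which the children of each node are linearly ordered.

35357670

Rooted ordered (plane) trees on m nodes have m−1 edges and are counted by C_{m−1}; m = 17 gives C_16.
C_16 = C_15 · 2(2·15+1)/(15+2) = 9694845 · 62/17 = 35357670.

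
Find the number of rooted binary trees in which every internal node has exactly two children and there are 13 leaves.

Full binary trees with 13 leaves have 13−1 = 12 internal nodes, so there are C_12 of them.
C_12 = C_11 · 2(2·11+1)/(11+2) = 58786 · 46/13 = 208012.

208012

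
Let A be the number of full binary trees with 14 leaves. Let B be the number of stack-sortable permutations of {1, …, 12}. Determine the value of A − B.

534888

Full binary trees with 14 leaves have 14−1 = 13 internal nodes, so there are C_13 of them. So A = C_13 = 742900.
Stack-sortable permutations are exactly the 231-avoiding ones, counted by C_n; here n = 12. So B = C_12 = 208012.
A − B = 742900 − 208012 = 534888.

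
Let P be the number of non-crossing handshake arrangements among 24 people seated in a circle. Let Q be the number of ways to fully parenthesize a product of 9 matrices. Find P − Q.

Non-crossing handshake pairings of 2n people are counted by C_n; 24 people gives n = 12. So P = C_12 = 208012.
Bracketing 9 factors into binary products is counted by C_{9−1} = C_8. So Q = C_8 = 1430.
P − Q = 208012 − 1430 = 206582.

206582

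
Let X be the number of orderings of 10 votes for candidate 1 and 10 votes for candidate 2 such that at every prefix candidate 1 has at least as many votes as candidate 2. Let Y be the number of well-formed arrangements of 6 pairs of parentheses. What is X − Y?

Ballot sequences with n votes each where one side never trails are Dyck words, counted by C_n; here n = 10. So X = C_10 = 16796.
With 6 pairs the number of balanced bracket strings is the Catalan number C_6. So Y = C_6 = 132.
X − Y = 16796 − 132 = 16664.

16664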